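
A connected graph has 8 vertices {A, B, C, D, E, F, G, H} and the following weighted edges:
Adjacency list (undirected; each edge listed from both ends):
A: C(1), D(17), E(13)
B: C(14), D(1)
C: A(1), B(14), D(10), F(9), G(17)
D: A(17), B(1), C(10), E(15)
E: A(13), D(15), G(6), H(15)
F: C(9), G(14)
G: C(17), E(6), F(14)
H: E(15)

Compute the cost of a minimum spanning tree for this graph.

Kruskal's algorithm — process edges by increasing weight (ties by edge label):
A C (1): add — endpoints in different components.
B D (1): add — endpoints in different components.
E G (6): add — endpoints in different components.
C F (9): add — endpoints in different components.
C D (10): add — endpoints in different components.
A E (13): add — endpoints in different components.
B C (14): skip — B and C already connected.
F G (14): skip — F and G already connected.
D E (15): skip — D and E already connected.
E H (15): add — endpoints in different components.
MST edges: A C, B D, E G, C F, C D, A E, E H; total weight 1+1+6+9+10+13+15 = 55.

55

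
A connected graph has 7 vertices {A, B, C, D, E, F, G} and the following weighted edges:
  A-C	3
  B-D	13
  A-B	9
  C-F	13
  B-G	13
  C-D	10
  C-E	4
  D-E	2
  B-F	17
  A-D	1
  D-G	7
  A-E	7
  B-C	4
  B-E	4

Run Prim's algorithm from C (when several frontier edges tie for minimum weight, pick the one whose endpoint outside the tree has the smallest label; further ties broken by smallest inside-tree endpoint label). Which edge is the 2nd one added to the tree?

A-D

Grow the tree from C using Prim:
Step 1: cheapest edge leaving the tree is A-C (3); add A.
Step 2: cheapest edge leaving the tree is A-D (1); add D.
Step 3: cheapest edge leaving the tree is D-E (2); add E.
Step 4: cheapest edge leaving the tree is B-C (4); add B.
Step 5: cheapest edge leaving the tree is D-G (7); add G.
Step 6: cheapest edge leaving the tree is C-F (13); add F.
The 2nd edge added is A-D.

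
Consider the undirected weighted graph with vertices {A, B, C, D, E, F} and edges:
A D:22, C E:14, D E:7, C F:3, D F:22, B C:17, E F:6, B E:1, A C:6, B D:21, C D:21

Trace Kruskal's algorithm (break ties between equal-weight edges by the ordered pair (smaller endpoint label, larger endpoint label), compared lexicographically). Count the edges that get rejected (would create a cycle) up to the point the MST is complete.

0

Kruskal's algorithm — process edges by increasing weight (ties by edge label):
B E (1): add. Components now {A} {B,E} {C} {D} {F}
C F (3): add. Components now {A} {B,E} {C,F} {D}
A C (6): add. Components now {A,C,F} {B,E} {D}
E F (6): add. Components now {A,B,C,E,F} {D}
D E (7): add. Components now {A,B,C,D,E,F}
Edges rejected before the tree was complete: 0.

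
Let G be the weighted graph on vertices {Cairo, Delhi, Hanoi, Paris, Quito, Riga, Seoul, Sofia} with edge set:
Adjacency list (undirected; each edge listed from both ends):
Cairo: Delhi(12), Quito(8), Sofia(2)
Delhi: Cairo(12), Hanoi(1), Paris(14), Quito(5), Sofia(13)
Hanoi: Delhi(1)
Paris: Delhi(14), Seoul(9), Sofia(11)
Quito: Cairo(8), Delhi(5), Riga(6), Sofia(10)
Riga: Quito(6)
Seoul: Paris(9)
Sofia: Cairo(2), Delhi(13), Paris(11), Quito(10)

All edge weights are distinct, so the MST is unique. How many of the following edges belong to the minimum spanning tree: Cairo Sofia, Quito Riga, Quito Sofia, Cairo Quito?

3

Kruskal: consider edges lightest-first.
Delhi Hanoi (1): add — endpoints in different components.
Cairo Sofia (2): add — endpoints in different components.
Delhi Quito (5): add — endpoints in different components.
Quito Riga (6): add — endpoints in different components.
Cairo Quito (8): add — endpoints in different components.
Paris Seoul (9): add — endpoints in different components.
Quito Sofia (10): skip — Sofia and Quito already connected.
Paris Sofia (11): add — endpoints in different components.
MST edge set: {Delhi Hanoi, Cairo Sofia, Delhi Quito, Quito Riga, Cairo Quito, Paris Seoul, Paris Sofia}.
Of the listed edges, {Cairo Sofia, Quito Riga, Cairo Quito} are in the MST → 3.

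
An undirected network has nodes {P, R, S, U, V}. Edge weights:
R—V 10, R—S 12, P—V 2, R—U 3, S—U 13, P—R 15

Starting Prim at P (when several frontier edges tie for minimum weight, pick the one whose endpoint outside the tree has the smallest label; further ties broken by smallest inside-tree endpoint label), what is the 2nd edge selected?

Grow the tree from P using Prim:
Step 1: cheapest edge leaving the tree is P—V (2); add V.
Step 2: cheapest edge leaving the tree is R—V (10); add R.
Step 3: cheapest edge leaving the tree is R—U (3); add U.
Step 4: cheapest edge leaving the tree is R—S (12); add S.
The 2nd edge added is R—V.

R-V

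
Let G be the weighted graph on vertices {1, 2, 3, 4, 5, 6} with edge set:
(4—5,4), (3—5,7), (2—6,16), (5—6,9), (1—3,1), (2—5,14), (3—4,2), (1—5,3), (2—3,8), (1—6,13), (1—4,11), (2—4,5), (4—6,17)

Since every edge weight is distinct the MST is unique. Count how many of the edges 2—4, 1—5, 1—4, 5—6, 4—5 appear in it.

Sort edges by weight, then run Kruskal:
1—3 (1): add. Components now {1,3} {2} {4} {5} {6}
3—4 (2): add. Components now {1,3,4} {2} {5} {6}
1—5 (3): add. Components now {1,3,4,5} {2} {6}
4—5 (4): skip — 4 and 5 already connected.
2—4 (5): add. Components now {1,2,3,4,5} {6}
3—5 (7): skip — 3 and 5 already connected.
2—3 (8): skip — 2 and 3 already connected.
5—6 (9): add. Components now {1,2,3,4,5,6}
MST edge set: {1—3, 3—4, 1—5, 2—4, 5—6}.
Of the listed edges, {2—4, 1—5, 5—6} are in the MST → 3.

3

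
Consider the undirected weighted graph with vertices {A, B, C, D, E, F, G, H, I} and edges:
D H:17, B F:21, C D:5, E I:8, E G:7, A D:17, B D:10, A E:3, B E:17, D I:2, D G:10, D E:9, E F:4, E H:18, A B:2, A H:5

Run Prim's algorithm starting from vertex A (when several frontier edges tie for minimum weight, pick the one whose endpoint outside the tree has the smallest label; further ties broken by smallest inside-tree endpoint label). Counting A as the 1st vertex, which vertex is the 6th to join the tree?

G

Prim's algorithm from A:
Step 1: cheapest edge leaving the tree is A B (2); add B.
Step 2: cheapest edge leaving the tree is A E (3); add E.
Step 3: cheapest edge leaving the tree is E F (4); add F.
Step 4: cheapest edge leaving the tree is A H (5); add H.
Step 5: cheapest edge leaving the tree is E G (7); add G.
Step 6: cheapest edge leaving the tree is E I (8); add I.
Step 7: cheapest edge leaving the tree is D I (2); add D.
Step 8: cheapest edge leaving the tree is C D (5); add C.
Vertex order: A, B, E, F, H, G, I, D, C. The 6th vertex is G.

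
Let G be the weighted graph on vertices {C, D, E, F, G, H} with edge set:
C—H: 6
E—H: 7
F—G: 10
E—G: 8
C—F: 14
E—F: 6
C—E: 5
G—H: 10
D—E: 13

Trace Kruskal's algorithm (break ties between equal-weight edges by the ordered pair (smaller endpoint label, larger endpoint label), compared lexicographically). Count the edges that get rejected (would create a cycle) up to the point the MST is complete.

3

Sort edges by weight, then run Kruskal:
C—E (5): add. Components now {C,E} {D} {F} {G} {H}
C—H (6): add. Components now {C,E,H} {D} {F} {G}
E—F (6): add. Components now {C,E,F,H} {D} {G}
E—H (7): skip — E and H already connected.
E—G (8): add. Components now {C,E,F,G,H} {D}
F—G (10): skip — F and G already connected.
G—H (10): skip — G and H already connected.
D—E (13): add. Components now {C,D,E,F,G,H}
Edges rejected before the tree was complete: 3.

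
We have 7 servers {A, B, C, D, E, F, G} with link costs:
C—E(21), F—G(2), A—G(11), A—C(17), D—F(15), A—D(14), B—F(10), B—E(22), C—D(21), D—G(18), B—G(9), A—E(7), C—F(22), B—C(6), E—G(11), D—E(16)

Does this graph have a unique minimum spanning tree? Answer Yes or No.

No

Kruskal's algorithm — process edges by increasing weight (ties by edge label):
F—G (2): add. Components now {A} {B} {C} {D} {E} {F,G}
B—C (6): add. Components now {A} {B,C} {D} {E} {F,G}
A—E (7): add. Components now {A,E} {B,C} {D} {F,G}
B—G (9): add. Components now {A,E} {B,C,F,G} {D}
B—F (10): skip — B and F already connected.
A—G (11): add. Components now {A,B,C,E,F,G} {D}
E—G (11): skip — E and G already connected.
A—D (14): add. Components now {A,B,C,D,E,F,G}
Non-tree edge E—G has weight 11, equal to the heaviest edge on its tree cycle — swapping gives another MST of the same weight. Not unique.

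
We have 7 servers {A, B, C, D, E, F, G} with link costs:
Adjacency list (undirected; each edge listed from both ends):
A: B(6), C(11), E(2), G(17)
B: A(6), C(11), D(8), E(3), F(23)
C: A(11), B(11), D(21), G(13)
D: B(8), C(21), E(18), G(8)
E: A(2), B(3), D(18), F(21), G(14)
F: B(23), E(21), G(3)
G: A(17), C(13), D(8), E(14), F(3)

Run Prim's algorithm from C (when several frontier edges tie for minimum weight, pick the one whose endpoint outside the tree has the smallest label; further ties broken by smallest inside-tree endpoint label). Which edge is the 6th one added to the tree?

F-G

Prim, starting at C.
Step 1: cheapest edge leaving the tree is A-C (11); add A.
Step 2: cheapest edge leaving the tree is A-E (2); add E.
Step 3: cheapest edge leaving the tree is B-E (3); add B.
Step 4: cheapest edge leaving the tree is B-D (8); add D.
Step 5: cheapest edge leaving the tree is D-G (8); add G.
Step 6: cheapest edge leaving the tree is F-G (3); add F.
The 6th edge added is F-G.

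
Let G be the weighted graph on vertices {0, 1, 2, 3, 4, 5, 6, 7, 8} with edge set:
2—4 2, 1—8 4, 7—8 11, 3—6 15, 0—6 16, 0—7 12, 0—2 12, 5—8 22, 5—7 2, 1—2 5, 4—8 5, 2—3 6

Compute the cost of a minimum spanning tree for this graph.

Prim, starting at 6.
Step 1: cheapest edge leaving the tree is 3—6 (15); add 3.
Step 2: cheapest edge leaving the tree is 2—3 (6); add 2.
Step 3: cheapest edge leaving the tree is 2—4 (2); add 4.
Step 4: cheapest edge leaving the tree is 1—2 (5); add 1.
Step 5: cheapest edge leaving the tree is 1—8 (4); add 8.
Step 6: cheapest edge leaving the tree is 7—8 (11); add 7.
Step 7: cheapest edge leaving the tree is 5—7 (2); add 5.
Step 8: cheapest edge leaving the tree is 0—2 (12); add 0.
MST edges: 3—6, 2—3, 2—4, 1—2, 1—8, 7—8, 5—7, 0—2; total weight 15+6+2+5+4+11+2+12 = 57.

57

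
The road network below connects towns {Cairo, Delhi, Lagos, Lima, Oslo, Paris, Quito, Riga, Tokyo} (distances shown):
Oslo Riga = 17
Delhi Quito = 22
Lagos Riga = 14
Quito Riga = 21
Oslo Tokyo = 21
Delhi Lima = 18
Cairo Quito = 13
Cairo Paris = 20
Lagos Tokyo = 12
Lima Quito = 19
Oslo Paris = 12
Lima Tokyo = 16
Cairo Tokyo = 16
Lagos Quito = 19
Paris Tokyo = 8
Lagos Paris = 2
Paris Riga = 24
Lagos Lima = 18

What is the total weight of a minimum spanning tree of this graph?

Prim's algorithm from Lagos:
Step 1: cheapest edge leaving the tree is Lagos Paris (2); add Paris.
Step 2: cheapest edge leaving the tree is Paris Tokyo (8); add Tokyo.
Step 3: cheapest edge leaving the tree is Oslo Paris (12); add Oslo.
Step 4: cheapest edge leaving the tree is Lagos Riga (14); add Riga.
Step 5: cheapest edge leaving the tree is Cairo Tokyo (16); add Cairo.
Step 6: cheapest edge leaving the tree is Cairo Quito (13); add Quito.
Step 7: cheapest edge leaving the tree is Lima Tokyo (16); add Lima.
Step 8: cheapest edge leaving the tree is Delhi Lima (18); add Delhi.
MST edges: Lagos Paris, Paris Tokyo, Oslo Paris, Lagos Riga, Cairo Tokyo, Cairo Quito, Lima Tokyo, Delhi Lima; total weight 2+8+12+14+16+13+16+18 = 99.

99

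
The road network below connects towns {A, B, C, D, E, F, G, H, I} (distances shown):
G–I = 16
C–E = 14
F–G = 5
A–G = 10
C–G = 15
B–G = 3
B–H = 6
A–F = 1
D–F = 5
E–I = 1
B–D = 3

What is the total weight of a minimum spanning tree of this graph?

Kruskal's algorithm — process edges by increasing weight (ties by edge label):
A–F (1): add — endpoints in different components.
E–I (1): add — endpoints in different components.
B–D (3): add — endpoints in different components.
B–G (3): add — endpoints in different components.
D–F (5): add — endpoints in different components.
F–G (5): skip — F and G already connected.
B–H (6): add — endpoints in different components.
A–G (10): skip — A and G already connected.
C–E (14): add — endpoints in different components.
C–G (15): add — endpoints in different components.
MST edges: A–F, E–I, B–D, B–G, D–F, B–H, C–E, C–G; total weight 1+1+3+3+5+6+14+15 = 48.

48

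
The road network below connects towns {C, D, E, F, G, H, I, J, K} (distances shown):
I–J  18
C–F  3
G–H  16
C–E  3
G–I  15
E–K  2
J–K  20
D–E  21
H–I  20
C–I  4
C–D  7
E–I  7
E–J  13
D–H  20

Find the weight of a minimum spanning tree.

Prim's algorithm from K:
Step 1: frontier [E–K 2, J–K 20] → take E–K (2); add E.
Step 2: frontier [C–E 3, E–I 7, E–J 13, D–E 21, J–K 20] → take C–E (3); add C.
Step 3: frontier [C–F 3, C–I 4, C–D 7, E–I 7, E–J 13, D–E 21, J–K 20] → take C–F (3); add F.
Step 4: frontier [C–I 4, C–D 7, E–I 7, E–J 13, D–E 21, J–K 20] → take C–I (4); add I.
Step 5: frontier [C–D 7, E–J 13, D–E 21, G–I 15, I–J 18, H–I 20, J–K 20] → take C–D (7); add D.
Step 6: frontier [D–H 20, E–J 13, G–I 15, I–J 18, H–I 20, J–K 20] → take E–J (13); add J.
Step 7: frontier [D–H 20, G–I 15, H–I 20] → take G–I (15); add G.
Step 8: frontier [D–H 20, G–H 16, H–I 20] → take G–H (16); add H.
MST edges: E–K, C–E, C–F, C–I, C–D, E–J, G–I, G–H; total weight 2+3+3+4+7+13+15+16 = 63.

63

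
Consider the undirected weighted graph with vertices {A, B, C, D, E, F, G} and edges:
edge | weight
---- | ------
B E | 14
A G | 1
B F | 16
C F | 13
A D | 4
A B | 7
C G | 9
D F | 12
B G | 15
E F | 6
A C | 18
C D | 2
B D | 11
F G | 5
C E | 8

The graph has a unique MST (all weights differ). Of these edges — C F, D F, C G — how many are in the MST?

Kruskal: consider edges lightest-first.
A G (1): add — endpoints in different components.
C D (2): add — endpoints in different components.
A D (4): add — endpoints in different components.
F G (5): add — endpoints in different components.
E F (6): add — endpoints in different components.
A B (7): add — endpoints in different components.
MST edge set: {A G, C D, A D, F G, E F, A B}.
Of the listed edges, {} are in the MST → 0.

0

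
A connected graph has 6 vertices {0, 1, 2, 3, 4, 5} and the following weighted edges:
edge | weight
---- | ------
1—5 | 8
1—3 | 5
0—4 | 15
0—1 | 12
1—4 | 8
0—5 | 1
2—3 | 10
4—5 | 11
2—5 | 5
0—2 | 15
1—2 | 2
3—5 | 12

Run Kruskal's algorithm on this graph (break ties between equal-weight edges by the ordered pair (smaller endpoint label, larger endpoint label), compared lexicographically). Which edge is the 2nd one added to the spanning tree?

Sort edges by weight, then run Kruskal:
0—5 (1): add. Components now {0,5} {1} {2} {3} {4}
1—2 (2): add. Components now {0,5} {1,2} {3} {4}
1—3 (5): add. Components now {0,5} {1,2,3} {4}
2—5 (5): add. Components now {0,1,2,3,5} {4}
1—4 (8): add. Components now {0,1,2,3,4,5}
The 2nd edge added is 1—2.

1-2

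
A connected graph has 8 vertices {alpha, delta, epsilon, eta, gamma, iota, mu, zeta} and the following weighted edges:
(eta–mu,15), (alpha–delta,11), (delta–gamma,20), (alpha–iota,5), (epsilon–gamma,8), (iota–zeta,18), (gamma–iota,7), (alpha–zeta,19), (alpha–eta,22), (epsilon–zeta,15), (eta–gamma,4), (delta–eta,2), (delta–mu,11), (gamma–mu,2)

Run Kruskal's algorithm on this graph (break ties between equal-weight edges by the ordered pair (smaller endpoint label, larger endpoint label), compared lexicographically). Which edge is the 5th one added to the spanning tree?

Kruskal: consider edges lightest-first.
delta–eta (2): add — endpoints in different components.
gamma–mu (2): add — endpoints in different components.
eta–gamma (4): add — endpoints in different components.
alpha–iota (5): add — endpoints in different components.
gamma–iota (7): add — endpoints in different components.
epsilon–gamma (8): add — endpoints in different components.
alpha–delta (11): skip — alpha and delta already connected.
delta–mu (11): skip — mu and delta already connected.
epsilon–zeta (15): add — endpoints in different components.
The 5th edge added is gamma–iota.

gamma-iota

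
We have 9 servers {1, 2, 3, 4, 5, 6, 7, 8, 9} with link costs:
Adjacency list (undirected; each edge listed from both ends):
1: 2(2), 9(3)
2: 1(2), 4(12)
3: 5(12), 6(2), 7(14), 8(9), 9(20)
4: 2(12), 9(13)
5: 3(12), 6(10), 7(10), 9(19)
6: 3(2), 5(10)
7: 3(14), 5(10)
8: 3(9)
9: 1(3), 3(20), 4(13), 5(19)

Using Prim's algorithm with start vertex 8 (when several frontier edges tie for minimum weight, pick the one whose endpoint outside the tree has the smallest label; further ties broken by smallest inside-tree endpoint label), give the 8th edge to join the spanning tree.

Prim's algorithm from 8:
Step 1: frontier [3—8 9] → take 3—8 (9); add 3.
Step 2: frontier [3—6 2, 3—5 12, 3—7 14, 3—9 20] → take 3—6 (2); add 6.
Step 3: frontier [3—5 12, 3—7 14, 3—9 20, 5—6 10] → take 5—6 (10); add 5.
Step 4: frontier [3—7 14, 3—9 20, 5—7 10, 5—9 19] → take 5—7 (10); add 7.
Step 5: frontier [3—9 20, 5—9 19] → take 5—9 (19); add 9.
Step 6: frontier [1—9 3, 4—9 13] → take 1—9 (3); add 1.
Step 7: frontier [1—2 2, 4—9 13] → take 1—2 (2); add 2.
Step 8: frontier [2—4 12, 4—9 13] → take 2—4 (12); add 4.
The 8th edge added is 2—4.

2-4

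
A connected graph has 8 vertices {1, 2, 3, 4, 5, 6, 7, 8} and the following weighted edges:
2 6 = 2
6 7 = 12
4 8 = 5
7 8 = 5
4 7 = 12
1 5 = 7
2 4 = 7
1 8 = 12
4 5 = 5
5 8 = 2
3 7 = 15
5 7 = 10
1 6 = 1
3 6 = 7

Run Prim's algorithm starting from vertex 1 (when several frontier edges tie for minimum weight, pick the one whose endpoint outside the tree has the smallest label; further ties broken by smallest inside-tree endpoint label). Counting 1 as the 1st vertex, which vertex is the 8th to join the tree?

7

Prim, starting at 1.
Step 1: cheapest edge leaving the tree is 1 6 (1); add 6.
Step 2: cheapest edge leaving the tree is 2 6 (2); add 2.
Step 3: cheapest edge leaving the tree is 3 6 (7); add 3.
Step 4: cheapest edge leaving the tree is 2 4 (7); add 4.
Step 5: cheapest edge leaving the tree is 4 5 (5); add 5.
Step 6: cheapest edge leaving the tree is 5 8 (2); add 8.
Step 7: cheapest edge leaving the tree is 7 8 (5); add 7.
Vertex order: 1, 6, 2, 3, 4, 5, 8, 7. The 8th vertex is 7.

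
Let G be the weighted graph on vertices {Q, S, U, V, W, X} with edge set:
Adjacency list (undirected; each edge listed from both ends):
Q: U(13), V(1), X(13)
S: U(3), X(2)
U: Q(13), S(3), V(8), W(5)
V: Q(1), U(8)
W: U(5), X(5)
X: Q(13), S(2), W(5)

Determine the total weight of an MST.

Prim's algorithm from X:
Step 1: frontier [S—X 2, W—X 5, Q—X 13] → take S—X (2); add S.
Step 2: frontier [S—U 3, W—X 5, Q—X 13] → take S—U (3); add U.
Step 3: frontier [U—W 5, U—V 8, Q—U 13, W—X 5, Q—X 13] → take U—W (5); add W.
Step 4: frontier [U—V 8, Q—U 13, Q—X 13] → take U—V (8); add V.
Step 5: frontier [Q—U 13, Q—V 1, Q—X 13] → take Q—V (1); add Q.
MST edges: S—X, S—U, U—W, U—V, Q—V; total weight 2+3+5+8+1 = 19.

19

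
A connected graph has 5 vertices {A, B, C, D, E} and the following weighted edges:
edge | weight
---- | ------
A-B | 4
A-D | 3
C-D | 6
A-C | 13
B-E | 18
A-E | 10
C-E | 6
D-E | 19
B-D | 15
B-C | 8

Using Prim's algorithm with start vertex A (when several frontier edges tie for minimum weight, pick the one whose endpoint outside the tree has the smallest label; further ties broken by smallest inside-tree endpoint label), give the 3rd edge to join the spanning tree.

C-D

Prim's algorithm from A:
Step 1: cheapest edge leaving the tree is A-D (3); add D.
Step 2: cheapest edge leaving the tree is A-B (4); add B.
Step 3: cheapest edge leaving the tree is C-D (6); add C.
Step 4: cheapest edge leaving the tree is C-E (6); add E.
The 3rd edge added is C-D.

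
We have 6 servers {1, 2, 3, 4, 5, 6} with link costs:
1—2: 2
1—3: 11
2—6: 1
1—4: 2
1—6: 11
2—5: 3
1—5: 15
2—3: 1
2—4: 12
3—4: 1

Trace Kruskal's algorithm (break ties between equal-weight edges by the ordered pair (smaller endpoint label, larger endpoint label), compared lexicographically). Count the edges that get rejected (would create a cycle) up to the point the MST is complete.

1

Kruskal's algorithm — process edges by increasing weight (ties by edge label):
2—3 (1): add — endpoints in different components.
2—6 (1): add — endpoints in different components.
3—4 (1): add — endpoints in different components.
1—2 (2): add — endpoints in different components.
1—4 (2): skip — 1 and 4 already connected.
2—5 (3): add — endpoints in different components.
Edges rejected before the tree was complete: 1.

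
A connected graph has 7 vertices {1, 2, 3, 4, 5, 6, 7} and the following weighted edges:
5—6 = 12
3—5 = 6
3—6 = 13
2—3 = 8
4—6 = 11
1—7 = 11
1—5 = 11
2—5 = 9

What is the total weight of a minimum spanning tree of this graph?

59

Prim's algorithm from 3:
Step 1: cheapest edge leaving the tree is 3—5 (6); add 5.
Step 2: cheapest edge leaving the tree is 2—3 (8); add 2.
Step 3: cheapest edge leaving the tree is 1—5 (11); add 1.
Step 4: cheapest edge leaving the tree is 1—7 (11); add 7.
Step 5: cheapest edge leaving the tree is 5—6 (12); add 6.
Step 6: cheapest edge leaving the tree is 4—6 (11); add 4.
MST edges: 3—5, 2—3, 1—5, 1—7, 5—6, 4—6; total weight 6+8+11+11+12+11 = 59.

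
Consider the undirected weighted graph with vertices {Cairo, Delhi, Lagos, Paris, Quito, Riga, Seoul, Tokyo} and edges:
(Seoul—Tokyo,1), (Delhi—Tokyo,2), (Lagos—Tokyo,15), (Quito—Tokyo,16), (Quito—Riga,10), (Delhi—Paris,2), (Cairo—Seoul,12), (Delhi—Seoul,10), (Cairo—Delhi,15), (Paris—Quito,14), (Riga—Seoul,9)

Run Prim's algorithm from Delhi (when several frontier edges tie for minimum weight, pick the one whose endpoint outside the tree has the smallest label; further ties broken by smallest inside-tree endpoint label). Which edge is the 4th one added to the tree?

Grow the tree from Delhi using Prim:
Step 1: cheapest edge leaving the tree is Delhi—Paris (2); add Paris.
Step 2: cheapest edge leaving the tree is Delhi—Tokyo (2); add Tokyo.
Step 3: cheapest edge leaving the tree is Seoul—Tokyo (1); add Seoul.
Step 4: cheapest edge leaving the tree is Riga—Seoul (9); add Riga.
Step 5: cheapest edge leaving the tree is Quito—Riga (10); add Quito.
Step 6: cheapest edge leaving the tree is Cairo—Seoul (12); add Cairo.
Step 7: cheapest edge leaving the tree is Lagos—Tokyo (15); add Lagos.
The 4th edge added is Riga—Seoul.

Riga-Seoul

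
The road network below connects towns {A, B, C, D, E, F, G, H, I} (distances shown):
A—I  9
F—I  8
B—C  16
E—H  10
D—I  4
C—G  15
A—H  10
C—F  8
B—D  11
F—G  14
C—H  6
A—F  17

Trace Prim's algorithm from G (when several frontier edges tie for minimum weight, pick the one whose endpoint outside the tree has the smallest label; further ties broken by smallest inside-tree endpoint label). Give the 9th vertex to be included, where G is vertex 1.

B

Prim's algorithm from G:
Step 1: frontier [F—G 14, C—G 15] → take F—G (14); add F.
Step 2: frontier [C—F 8, F—I 8, A—F 17, C—G 15] → take C—F (8); add C.
Step 3: frontier [C—H 6, B—C 16, F—I 8, A—F 17] → take C—H (6); add H.
Step 4: frontier [B—C 16, F—I 8, A—F 17, A—H 10, E—H 10] → take F—I (8); add I.
Step 5: frontier [B—C 16, A—F 17, A—H 10, E—H 10, D—I 4, A—I 9] → take D—I (4); add D.
Step 6: frontier [B—C 16, B—D 11, A—F 17, A—H 10, E—H 10, A—I 9] → take A—I (9); add A.
Step 7: frontier [B—C 16, B—D 11, E—H 10] → take E—H (10); add E.
Step 8: frontier [B—C 16, B—D 11] → take B—D (11); add B.
Vertex order: G, F, C, H, I, D, A, E, B. The 9th vertex is B.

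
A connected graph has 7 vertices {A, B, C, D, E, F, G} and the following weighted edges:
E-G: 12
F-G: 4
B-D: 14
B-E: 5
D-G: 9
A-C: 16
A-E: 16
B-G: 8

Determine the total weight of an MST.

Sort edges by weight, then run Kruskal:
F-G (4): add — endpoints in different components.
B-E (5): add — endpoints in different components.
B-G (8): add — endpoints in different components.
D-G (9): add — endpoints in different components.
E-G (12): skip — E and G already connected.
B-D (14): skip — B and D already connected.
A-C (16): add — endpoints in different components.
A-E (16): add — endpoints in different components.
MST edges: F-G, B-E, B-G, D-G, A-C, A-E; total weight 4+5+8+9+16+16 = 58.

58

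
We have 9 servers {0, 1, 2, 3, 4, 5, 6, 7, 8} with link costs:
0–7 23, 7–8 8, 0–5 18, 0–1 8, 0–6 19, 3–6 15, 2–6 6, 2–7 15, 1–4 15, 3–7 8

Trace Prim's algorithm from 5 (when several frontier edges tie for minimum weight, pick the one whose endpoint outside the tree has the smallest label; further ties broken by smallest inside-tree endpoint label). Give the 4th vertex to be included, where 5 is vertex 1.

4

Prim, starting at 5.
Step 1: cheapest edge leaving the tree is 0–5 (18); add 0.
Step 2: cheapest edge leaving the tree is 0–1 (8); add 1.
Step 3: cheapest edge leaving the tree is 1–4 (15); add 4.
Step 4: cheapest edge leaving the tree is 0–6 (19); add 6.
Step 5: cheapest edge leaving the tree is 2–6 (6); add 2.
Step 6: cheapest edge leaving the tree is 3–6 (15); add 3.
Step 7: cheapest edge leaving the tree is 3–7 (8); add 7.
Step 8: cheapest edge leaving the tree is 7–8 (8); add 8.
Vertex order: 5, 0, 1, 4, 6, 2, 3, 7, 8. The 4th vertex is 4.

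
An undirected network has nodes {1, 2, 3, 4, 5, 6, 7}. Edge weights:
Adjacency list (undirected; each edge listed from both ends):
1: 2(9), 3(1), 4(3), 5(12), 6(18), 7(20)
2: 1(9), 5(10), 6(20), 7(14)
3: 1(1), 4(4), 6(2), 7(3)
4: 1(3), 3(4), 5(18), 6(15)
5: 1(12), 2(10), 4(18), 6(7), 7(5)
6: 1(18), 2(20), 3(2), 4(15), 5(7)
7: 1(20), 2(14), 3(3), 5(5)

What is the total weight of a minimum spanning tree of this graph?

23

Prim's algorithm from 1:
Step 1: cheapest edge leaving the tree is 1-3 (1); add 3.
Step 2: cheapest edge leaving the tree is 3-6 (2); add 6.
Step 3: cheapest edge leaving the tree is 1-4 (3); add 4.
Step 4: cheapest edge leaving the tree is 3-7 (3); add 7.
Step 5: cheapest edge leaving the tree is 5-7 (5); add 5.
Step 6: cheapest edge leaving the tree is 1-2 (9); add 2.
MST edges: 1-3, 3-6, 1-4, 3-7, 5-7, 1-2; total weight 1+2+3+3+5+9 = 23.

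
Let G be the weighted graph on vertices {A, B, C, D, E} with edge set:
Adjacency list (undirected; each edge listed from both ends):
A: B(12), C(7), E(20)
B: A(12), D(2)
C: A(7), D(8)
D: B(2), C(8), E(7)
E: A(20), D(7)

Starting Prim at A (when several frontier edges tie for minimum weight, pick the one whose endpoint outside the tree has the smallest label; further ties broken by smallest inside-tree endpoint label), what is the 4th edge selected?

D-E

Grow the tree from A using Prim:
Step 1: cheapest edge leaving the tree is A-C (7); add C.
Step 2: cheapest edge leaving the tree is C-D (8); add D.
Step 3: cheapest edge leaving the tree is B-D (2); add B.
Step 4: cheapest edge leaving the tree is D-E (7); add E.
The 4th edge added is D-E.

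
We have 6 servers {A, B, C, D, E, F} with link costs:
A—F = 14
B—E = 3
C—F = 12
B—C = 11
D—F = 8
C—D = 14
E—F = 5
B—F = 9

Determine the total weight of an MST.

Prim's algorithm from E:
Step 1: cheapest edge leaving the tree is B—E (3); add B.
Step 2: cheapest edge leaving the tree is E—F (5); add F.
Step 3: cheapest edge leaving the tree is D—F (8); add D.
Step 4: cheapest edge leaving the tree is B—C (11); add C.
Step 5: cheapest edge leaving the tree is A—F (14); add A.
MST edges: B—E, E—F, D—F, B—C, A—F; total weight 3+5+8+11+14 = 41.

41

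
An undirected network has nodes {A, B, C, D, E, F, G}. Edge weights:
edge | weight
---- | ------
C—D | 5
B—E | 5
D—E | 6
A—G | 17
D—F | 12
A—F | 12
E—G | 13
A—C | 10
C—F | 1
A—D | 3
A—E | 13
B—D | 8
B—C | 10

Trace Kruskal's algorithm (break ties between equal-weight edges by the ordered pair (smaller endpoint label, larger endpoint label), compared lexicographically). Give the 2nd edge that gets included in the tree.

Kruskal's algorithm — process edges by increasing weight (ties by edge label):
C—F (1): add. Components now {A} {B} {C,F} {D} {E} {G}
A—D (3): add. Components now {A,D} {B} {C,F} {E} {G}
B—E (5): add. Components now {A,D} {B,E} {C,F} {G}
C—D (5): add. Components now {A,C,D,F} {B,E} {G}
D—E (6): add. Components now {A,B,C,D,E,F} {G}
B—D (8): skip — B and D already connected.
A—C (10): skip — A and C already connected.
B—C (10): skip — B and C already connected.
A—F (12): skip — A and F already connected.
D—F (12): skip — D and F already connected.
A—E (13): skip — A and E already connected.
E—G (13): add. Components now {A,B,C,D,E,F,G}
The 2nd edge added is A—D.

A-D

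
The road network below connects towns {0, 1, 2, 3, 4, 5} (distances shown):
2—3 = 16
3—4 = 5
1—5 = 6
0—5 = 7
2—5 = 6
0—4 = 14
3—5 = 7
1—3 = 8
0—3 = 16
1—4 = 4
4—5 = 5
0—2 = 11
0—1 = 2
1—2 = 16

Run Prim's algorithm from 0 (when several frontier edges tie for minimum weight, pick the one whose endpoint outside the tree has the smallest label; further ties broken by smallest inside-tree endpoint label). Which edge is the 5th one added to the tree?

2-5

Prim, starting at 0.
Step 1: cheapest edge leaving the tree is 0—1 (2); add 1.
Step 2: cheapest edge leaving the tree is 1—4 (4); add 4.
Step 3: cheapest edge leaving the tree is 3—4 (5); add 3.
Step 4: cheapest edge leaving the tree is 4—5 (5); add 5.
Step 5: cheapest edge leaving the tree is 2—5 (6); add 2.
The 5th edge added is 2—5.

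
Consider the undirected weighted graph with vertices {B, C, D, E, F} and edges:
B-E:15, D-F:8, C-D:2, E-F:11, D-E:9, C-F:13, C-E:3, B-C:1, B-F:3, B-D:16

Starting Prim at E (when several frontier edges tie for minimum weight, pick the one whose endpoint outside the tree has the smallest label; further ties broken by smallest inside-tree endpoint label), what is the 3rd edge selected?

Prim's algorithm from E:
Step 1: frontier [C-E 3, D-E 9, E-F 11, B-E 15] → take C-E (3); add C.
Step 2: frontier [B-C 1, C-D 2, C-F 13, D-E 9, E-F 11, B-E 15] → take B-C (1); add B.
Step 3: frontier [B-F 3, B-D 16, C-D 2, C-F 13, D-E 9, E-F 11] → take C-D (2); add D.
Step 4: frontier [B-F 3, C-F 13, D-F 8, E-F 11] → take B-F (3); add F.
The 3rd edge added is C-D.

C-D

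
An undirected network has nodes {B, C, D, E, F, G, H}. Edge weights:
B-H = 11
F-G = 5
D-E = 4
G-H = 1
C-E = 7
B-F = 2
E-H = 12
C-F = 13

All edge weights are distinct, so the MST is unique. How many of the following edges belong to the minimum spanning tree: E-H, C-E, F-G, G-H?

4

Sort edges by weight, then run Kruskal:
G-H (1): add. Components now {B} {C} {D} {E} {F} {G,H}
B-F (2): add. Components now {B,F} {C} {D} {E} {G,H}
D-E (4): add. Components now {B,F} {C} {D,E} {G,H}
F-G (5): add. Components now {B,F,G,H} {C} {D,E}
C-E (7): add. Components now {B,F,G,H} {C,D,E}
B-H (11): skip — B and H already connected.
E-H (12): add. Components now {B,C,D,E,F,G,H}
MST edge set: {G-H, B-F, D-E, F-G, C-E, E-H}.
Of the listed edges, {E-H, C-E, F-G, G-H} are in the MST → 4.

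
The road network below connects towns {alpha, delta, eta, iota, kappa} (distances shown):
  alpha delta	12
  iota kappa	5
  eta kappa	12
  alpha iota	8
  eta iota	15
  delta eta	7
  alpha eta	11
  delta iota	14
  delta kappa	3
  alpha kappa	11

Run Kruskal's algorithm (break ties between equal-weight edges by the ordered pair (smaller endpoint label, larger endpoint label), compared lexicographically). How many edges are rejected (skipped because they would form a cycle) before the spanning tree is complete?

0

Kruskal: consider edges lightest-first.
delta kappa (3): add. Components now {eta} {alpha} {delta,kappa} {iota}
iota kappa (5): add. Components now {eta} {alpha} {delta,iota,kappa}
delta eta (7): add. Components now {delta,eta,iota,kappa} {alpha}
alpha iota (8): add. Components now {alpha,delta,eta,iota,kappa}
Edges rejected before the tree was complete: 0.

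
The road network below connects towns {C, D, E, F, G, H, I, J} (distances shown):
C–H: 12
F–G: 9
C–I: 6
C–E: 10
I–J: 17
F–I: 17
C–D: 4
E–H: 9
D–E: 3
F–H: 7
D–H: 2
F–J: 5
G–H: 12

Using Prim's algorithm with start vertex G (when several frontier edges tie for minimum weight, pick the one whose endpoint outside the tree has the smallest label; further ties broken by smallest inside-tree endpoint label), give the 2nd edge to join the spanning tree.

Prim's algorithm from G:
Step 1: frontier [F–G 9, G–H 12] → take F–G (9); add F.
Step 2: frontier [F–J 5, F–H 7, F–I 17, G–H 12] → take F–J (5); add J.
Step 3: frontier [F–H 7, F–I 17, G–H 12, I–J 17] → take F–H (7); add H.
Step 4: frontier [F–I 17, D–H 2, E–H 9, C–H 12, I–J 17] → take D–H (2); add D.
Step 5: frontier [D–E 3, C–D 4, F–I 17, E–H 9, C–H 12, I–J 17] → take D–E (3); add E.
Step 6: frontier [C–D 4, C–E 10, F–I 17, C–H 12, I–J 17] → take C–D (4); add C.
Step 7: frontier [C–I 6, F–I 17, I–J 17] → take C–I (6); add I.
The 2nd edge added is F–J.

F-J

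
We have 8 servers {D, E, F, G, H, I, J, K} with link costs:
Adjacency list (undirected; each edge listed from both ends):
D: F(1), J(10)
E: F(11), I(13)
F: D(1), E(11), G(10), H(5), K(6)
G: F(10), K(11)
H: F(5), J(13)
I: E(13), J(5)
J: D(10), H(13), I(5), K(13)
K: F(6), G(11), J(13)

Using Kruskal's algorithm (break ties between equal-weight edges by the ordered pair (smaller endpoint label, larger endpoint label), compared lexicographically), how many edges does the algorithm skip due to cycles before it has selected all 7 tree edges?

0

Sort edges by weight, then run Kruskal:
D—F (1): add — endpoints in different components.
F—H (5): add — endpoints in different components.
I—J (5): add — endpoints in different components.
F—K (6): add — endpoints in different components.
D—J (10): add — endpoints in different components.
F—G (10): add — endpoints in different components.
E—F (11): add — endpoints in different components.
Edges rejected before the tree was complete: 0.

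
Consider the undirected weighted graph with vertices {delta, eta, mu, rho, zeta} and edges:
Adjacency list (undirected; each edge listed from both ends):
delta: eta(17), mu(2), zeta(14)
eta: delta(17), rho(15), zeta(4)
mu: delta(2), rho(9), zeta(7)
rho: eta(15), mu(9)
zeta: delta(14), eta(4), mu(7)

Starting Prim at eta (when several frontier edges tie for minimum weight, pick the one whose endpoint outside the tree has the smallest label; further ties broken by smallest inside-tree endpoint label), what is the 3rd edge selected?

Prim's algorithm from eta:
Step 1: frontier [eta–zeta 4, eta–rho 15, delta–eta 17] → take eta–zeta (4); add zeta.
Step 2: frontier [eta–rho 15, delta–eta 17, mu–zeta 7, delta–zeta 14] → take mu–zeta (7); add mu.
Step 3: frontier [eta–rho 15, delta–eta 17, delta–mu 2, mu–rho 9, delta–zeta 14] → take delta–mu (2); add delta.
Step 4: frontier [eta–rho 15, mu–rho 9] → take mu–rho (9); add rho.
The 3rd edge added is delta–mu.

delta-mu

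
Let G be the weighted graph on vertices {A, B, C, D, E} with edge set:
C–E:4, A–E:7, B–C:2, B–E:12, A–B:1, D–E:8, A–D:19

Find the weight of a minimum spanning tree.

15

Prim, starting at A.
Step 1: cheapest edge leaving the tree is A–B (1); add B.
Step 2: cheapest edge leaving the tree is B–C (2); add C.
Step 3: cheapest edge leaving the tree is C–E (4); add E.
Step 4: cheapest edge leaving the tree is D–E (8); add D.
MST edges: A–B, B–C, C–E, D–E; total weight 1+2+4+8 = 15.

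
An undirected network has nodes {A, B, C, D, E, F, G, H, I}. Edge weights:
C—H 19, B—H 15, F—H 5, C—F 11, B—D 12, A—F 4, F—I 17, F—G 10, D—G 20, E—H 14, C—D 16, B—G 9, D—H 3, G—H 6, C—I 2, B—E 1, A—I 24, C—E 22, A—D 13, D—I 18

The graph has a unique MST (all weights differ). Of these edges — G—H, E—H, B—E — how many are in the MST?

2

Kruskal's algorithm — process edges by increasing weight (ties by edge label):
B—E (1): add — endpoints in different components.
C—I (2): add — endpoints in different components.
D—H (3): add — endpoints in different components.
A—F (4): add — endpoints in different components.
F—H (5): add — endpoints in different components.
G—H (6): add — endpoints in different components.
B—G (9): add — endpoints in different components.
F—G (10): skip — F and G already connected.
C—F (11): add — endpoints in different components.
MST edge set: {B—E, C—I, D—H, A—F, F—H, G—H, B—G, C—F}.
Of the listed edges, {G—H, B—E} are in the MST → 2.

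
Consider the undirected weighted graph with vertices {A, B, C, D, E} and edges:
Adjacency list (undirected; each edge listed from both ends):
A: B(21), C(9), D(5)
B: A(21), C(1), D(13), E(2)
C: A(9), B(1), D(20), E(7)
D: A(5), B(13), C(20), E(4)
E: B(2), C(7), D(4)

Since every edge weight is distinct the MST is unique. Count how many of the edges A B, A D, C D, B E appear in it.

2

Kruskal: consider edges lightest-first.
B C (1): add — endpoints in different components.
B E (2): add — endpoints in different components.
D E (4): add — endpoints in different components.
A D (5): add — endpoints in different components.
MST edge set: {B C, B E, D E, A D}.
Of the listed edges, {A D, B E} are in the MST → 2.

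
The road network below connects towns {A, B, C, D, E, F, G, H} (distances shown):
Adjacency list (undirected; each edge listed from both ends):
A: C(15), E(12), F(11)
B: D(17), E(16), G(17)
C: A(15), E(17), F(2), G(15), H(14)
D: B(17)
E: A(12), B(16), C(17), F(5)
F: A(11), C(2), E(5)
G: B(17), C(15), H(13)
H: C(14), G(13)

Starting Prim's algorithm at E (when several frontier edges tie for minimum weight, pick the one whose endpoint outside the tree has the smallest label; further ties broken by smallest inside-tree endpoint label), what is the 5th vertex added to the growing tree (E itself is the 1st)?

H

Prim, starting at E.
Step 1: cheapest edge leaving the tree is E F (5); add F.
Step 2: cheapest edge leaving the tree is C F (2); add C.
Step 3: cheapest edge leaving the tree is A F (11); add A.
Step 4: cheapest edge leaving the tree is C H (14); add H.
Step 5: cheapest edge leaving the tree is G H (13); add G.
Step 6: cheapest edge leaving the tree is B E (16); add B.
Step 7: cheapest edge leaving the tree is B D (17); add D.
Vertex order: E, F, C, A, H, G, B, D. The 5th vertex is H.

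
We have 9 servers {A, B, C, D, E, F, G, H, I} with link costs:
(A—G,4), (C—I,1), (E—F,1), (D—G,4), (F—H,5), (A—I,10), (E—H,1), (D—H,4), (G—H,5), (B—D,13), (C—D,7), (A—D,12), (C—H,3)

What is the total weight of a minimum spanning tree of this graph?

31

Kruskal: consider edges lightest-first.
C—I (1): add — endpoints in different components.
E—F (1): add — endpoints in different components.
E—H (1): add — endpoints in different components.
C—H (3): add — endpoints in different components.
A—G (4): add — endpoints in different components.
D—G (4): add — endpoints in different components.
D—H (4): add — endpoints in different components.
F—H (5): skip — F and H already connected.
G—H (5): skip — G and H already connected.
C—D (7): skip — C and D already connected.
A—I (10): skip — A and I already connected.
A—D (12): skip — A and D already connected.
B—D (13): add — endpoints in different components.
MST edges: C—I, E—F, E—H, C—H, A—G, D—G, D—H, B—D; total weight 1+1+1+3+4+4+4+13 = 31.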